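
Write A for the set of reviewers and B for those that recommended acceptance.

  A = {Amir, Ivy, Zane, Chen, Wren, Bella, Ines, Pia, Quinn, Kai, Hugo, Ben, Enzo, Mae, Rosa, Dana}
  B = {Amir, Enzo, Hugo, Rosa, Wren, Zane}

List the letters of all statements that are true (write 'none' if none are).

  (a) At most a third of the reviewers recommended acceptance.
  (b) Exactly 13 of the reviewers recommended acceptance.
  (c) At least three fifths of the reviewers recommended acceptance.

none

|A| = 16, |A ∩ B| = 6, |A ∖ B| = 10.
(a) |A ∩ B| / |A| ≤ 1/3: fails.
(b) |A ∩ B| = 13: fails.
(c) |A ∩ B| / |A| ≥ 3/5: fails.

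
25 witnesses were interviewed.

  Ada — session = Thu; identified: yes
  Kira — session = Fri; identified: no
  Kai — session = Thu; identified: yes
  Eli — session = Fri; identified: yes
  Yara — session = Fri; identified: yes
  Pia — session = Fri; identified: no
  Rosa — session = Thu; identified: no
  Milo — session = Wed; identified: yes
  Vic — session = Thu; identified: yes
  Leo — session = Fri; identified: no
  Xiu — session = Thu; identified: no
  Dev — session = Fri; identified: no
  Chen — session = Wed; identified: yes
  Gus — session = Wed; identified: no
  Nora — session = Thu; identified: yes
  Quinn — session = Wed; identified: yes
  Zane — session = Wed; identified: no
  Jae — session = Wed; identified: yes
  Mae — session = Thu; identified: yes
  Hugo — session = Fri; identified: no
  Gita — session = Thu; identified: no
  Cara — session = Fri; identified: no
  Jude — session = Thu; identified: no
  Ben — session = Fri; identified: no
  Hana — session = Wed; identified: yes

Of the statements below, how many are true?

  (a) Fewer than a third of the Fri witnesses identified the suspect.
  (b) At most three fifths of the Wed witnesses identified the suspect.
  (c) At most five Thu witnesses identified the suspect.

2

(a) Fri: |A| = 9, |A ∩ B| = 2; needs |A ∩ B| / |A| < 1/3 — true.
(b) Wed: |A| = 7, |A ∩ B| = 5; needs |A ∩ B| / |A| ≤ 3/5 — false.
(c) Thu: |A| = 9, |A ∩ B| = 5; needs |A ∩ B| ≤ 5 — true.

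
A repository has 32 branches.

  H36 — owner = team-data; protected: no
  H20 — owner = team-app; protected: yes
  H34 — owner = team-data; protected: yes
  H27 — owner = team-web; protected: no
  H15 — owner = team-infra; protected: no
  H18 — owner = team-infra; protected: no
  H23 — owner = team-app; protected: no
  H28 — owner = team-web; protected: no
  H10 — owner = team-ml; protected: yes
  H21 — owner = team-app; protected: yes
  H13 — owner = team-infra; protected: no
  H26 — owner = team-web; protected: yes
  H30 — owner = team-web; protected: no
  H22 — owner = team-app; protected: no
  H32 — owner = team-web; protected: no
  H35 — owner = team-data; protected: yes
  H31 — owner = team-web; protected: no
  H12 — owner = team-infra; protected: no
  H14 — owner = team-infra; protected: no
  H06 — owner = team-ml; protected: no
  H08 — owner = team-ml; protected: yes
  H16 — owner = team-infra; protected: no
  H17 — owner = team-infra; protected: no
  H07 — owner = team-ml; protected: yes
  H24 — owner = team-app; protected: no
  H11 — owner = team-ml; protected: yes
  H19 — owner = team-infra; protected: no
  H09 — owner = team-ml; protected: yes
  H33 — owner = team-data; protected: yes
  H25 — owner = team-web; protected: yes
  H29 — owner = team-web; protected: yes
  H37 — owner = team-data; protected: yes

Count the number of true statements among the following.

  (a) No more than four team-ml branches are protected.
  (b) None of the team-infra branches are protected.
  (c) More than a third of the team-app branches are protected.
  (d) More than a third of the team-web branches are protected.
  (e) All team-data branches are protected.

(a) team-ml: |A| = 6, |A ∩ B| = 5; needs |A ∩ B| ≤ 4 — false.
(b) team-infra: |A| = 8, |A ∩ B| = 0; needs A ∩ B = ∅ (|A ∩ B| = 0) — true.
(c) team-app: |A| = 5, |A ∩ B| = 2; needs |A ∩ B| / |A| > 1/3 — true.
(d) team-web: |A| = 8, |A ∩ B| = 3; needs |A ∩ B| / |A| > 1/3 — true.
(e) team-data: |A| = 5, |A ∩ B| = 4; needs A ⊆ B, i.e. every element of A is in B (|A ∖ B| = 0) — false.

3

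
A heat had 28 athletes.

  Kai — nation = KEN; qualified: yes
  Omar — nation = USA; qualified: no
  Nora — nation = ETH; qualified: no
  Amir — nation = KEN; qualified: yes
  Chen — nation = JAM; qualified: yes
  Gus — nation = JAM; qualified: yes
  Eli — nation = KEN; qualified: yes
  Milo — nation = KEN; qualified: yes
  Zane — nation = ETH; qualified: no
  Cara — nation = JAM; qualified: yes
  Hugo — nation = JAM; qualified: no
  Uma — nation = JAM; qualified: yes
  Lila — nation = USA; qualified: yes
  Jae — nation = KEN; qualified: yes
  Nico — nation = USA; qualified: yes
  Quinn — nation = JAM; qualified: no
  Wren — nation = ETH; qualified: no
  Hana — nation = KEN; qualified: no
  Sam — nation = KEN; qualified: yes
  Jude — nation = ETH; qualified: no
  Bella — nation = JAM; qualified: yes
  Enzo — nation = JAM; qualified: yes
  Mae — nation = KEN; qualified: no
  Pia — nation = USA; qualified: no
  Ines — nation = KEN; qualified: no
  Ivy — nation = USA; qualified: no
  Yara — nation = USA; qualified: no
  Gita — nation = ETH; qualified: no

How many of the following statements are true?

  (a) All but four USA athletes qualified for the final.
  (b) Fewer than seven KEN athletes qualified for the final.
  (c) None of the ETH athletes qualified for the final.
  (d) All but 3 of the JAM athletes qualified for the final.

3

(a) USA: |A| = 6, |A ∩ B| = 2; needs |A ∖ B| = 4 — true.
(b) KEN: |A| = 9, |A ∩ B| = 6; needs |A ∩ B| < 7 — true.
(c) ETH: |A| = 5, |A ∩ B| = 0; needs A ∩ B = ∅ (|A ∩ B| = 0) — true.
(d) JAM: |A| = 8, |A ∩ B| = 6; needs |A ∖ B| = 3 — false.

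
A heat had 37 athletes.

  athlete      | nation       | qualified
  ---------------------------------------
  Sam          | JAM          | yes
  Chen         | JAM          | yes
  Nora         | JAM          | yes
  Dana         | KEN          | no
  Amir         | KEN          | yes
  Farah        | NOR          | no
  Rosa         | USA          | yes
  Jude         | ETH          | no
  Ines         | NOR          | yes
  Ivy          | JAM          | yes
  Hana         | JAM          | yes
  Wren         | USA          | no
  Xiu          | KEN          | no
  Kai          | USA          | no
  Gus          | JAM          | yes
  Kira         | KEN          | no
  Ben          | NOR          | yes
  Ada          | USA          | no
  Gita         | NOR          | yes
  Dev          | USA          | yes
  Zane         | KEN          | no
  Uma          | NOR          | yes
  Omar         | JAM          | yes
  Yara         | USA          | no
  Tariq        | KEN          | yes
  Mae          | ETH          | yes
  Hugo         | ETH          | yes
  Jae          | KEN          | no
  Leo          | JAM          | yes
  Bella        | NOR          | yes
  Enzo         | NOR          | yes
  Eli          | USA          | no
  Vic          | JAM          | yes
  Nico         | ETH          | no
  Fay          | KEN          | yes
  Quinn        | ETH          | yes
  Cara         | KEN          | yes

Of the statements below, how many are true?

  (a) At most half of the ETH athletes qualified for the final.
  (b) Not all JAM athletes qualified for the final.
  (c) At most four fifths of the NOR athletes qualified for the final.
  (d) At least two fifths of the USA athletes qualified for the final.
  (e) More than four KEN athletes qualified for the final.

0

(a) ETH: |A| = 5, |A ∩ B| = 3; needs |A ∩ B| ≤ |A ∖ B| — false.
(b) JAM: |A| = 9, |A ∩ B| = 9; needs A ⊄ B (|A ∖ B| ≥ 1) — false.
(c) NOR: |A| = 7, |A ∩ B| = 6; needs |A ∩ B| / |A| ≤ 4/5 — false.
(d) USA: |A| = 7, |A ∩ B| = 2; needs |A ∩ B| / |A| ≥ 2/5 — false.
(e) KEN: |A| = 9, |A ∩ B| = 4; needs |A ∩ B| > 4 — false.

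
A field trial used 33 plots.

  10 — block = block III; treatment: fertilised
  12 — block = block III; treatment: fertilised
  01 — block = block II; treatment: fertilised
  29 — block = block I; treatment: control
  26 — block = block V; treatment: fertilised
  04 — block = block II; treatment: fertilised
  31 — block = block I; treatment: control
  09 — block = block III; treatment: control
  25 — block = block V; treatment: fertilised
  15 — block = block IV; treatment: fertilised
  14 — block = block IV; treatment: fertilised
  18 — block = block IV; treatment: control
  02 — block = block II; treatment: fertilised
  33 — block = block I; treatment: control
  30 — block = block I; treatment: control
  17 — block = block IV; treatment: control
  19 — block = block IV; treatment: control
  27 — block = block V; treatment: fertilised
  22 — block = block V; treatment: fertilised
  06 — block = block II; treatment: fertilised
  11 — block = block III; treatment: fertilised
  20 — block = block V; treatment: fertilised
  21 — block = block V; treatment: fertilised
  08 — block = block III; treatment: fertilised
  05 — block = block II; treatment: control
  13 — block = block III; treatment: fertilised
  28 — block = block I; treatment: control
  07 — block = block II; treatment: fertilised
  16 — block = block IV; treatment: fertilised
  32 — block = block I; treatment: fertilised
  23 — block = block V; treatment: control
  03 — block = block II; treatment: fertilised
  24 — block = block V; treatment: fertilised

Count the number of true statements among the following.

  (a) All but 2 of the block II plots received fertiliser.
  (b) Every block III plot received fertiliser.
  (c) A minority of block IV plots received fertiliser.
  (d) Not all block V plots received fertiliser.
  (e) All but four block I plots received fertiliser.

(a) block II: |A| = 7, |A ∩ B| = 6; needs |A ∖ B| = 2 — false.
(b) block III: |A| = 6, |A ∩ B| = 5; needs A ⊆ B, i.e. every element of A is in B (|A ∖ B| = 0) — false.
(c) block IV: |A| = 6, |A ∩ B| = 3; needs |A ∩ B| < |A ∖ B| — false.
(d) block V: |A| = 8, |A ∩ B| = 7; needs A ⊄ B (|A ∖ B| ≥ 1) — true.
(e) block I: |A| = 6, |A ∩ B| = 1; needs |A ∖ B| = 4 — false.

1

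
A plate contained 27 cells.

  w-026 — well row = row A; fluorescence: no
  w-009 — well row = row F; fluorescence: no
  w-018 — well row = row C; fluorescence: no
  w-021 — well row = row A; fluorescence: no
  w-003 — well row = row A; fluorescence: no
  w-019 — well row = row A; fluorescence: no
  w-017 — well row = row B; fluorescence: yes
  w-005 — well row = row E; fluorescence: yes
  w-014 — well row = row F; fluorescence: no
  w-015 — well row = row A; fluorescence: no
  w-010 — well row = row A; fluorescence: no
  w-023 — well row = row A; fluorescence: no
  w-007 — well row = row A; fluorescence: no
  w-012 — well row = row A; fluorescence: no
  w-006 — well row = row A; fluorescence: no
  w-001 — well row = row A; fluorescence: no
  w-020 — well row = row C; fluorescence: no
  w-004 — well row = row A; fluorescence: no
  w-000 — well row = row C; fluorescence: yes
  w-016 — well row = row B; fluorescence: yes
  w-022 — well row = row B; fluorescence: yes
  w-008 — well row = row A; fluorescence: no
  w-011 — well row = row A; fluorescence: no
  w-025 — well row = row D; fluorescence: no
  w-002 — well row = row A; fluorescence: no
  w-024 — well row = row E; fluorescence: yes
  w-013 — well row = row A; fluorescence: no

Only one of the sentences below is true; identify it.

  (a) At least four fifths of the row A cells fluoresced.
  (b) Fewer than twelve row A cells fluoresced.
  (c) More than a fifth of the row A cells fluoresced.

|A| = 16, |A ∩ B| = 0, |A ∖ B| = 16.
(a) requires |A ∩ B| / |A| ≥ 4/5: false.
(b) requires |A ∩ B| < 12: true.
(c) requires |A ∩ B| / |A| > 1/5: false.

(b)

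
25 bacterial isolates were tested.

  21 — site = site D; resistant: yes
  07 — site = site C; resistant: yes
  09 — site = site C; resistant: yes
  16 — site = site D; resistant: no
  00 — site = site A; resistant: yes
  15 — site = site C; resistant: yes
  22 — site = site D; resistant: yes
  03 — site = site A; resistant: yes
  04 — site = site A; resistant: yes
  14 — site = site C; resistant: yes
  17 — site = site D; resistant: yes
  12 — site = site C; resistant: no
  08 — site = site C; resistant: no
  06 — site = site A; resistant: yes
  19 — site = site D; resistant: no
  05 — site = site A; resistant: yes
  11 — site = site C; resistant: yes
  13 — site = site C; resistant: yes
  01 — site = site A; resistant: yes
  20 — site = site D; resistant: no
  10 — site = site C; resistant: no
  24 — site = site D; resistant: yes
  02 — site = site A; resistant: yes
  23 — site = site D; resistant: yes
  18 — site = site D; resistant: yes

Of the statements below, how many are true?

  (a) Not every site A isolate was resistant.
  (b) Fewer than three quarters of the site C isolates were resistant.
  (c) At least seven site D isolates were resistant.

1

(a) site A: |A| = 7, |A ∩ B| = 7; needs A ⊄ B (|A ∖ B| ≥ 1) — false.
(b) site C: |A| = 9, |A ∩ B| = 6; needs |A ∩ B| / |A| < 3/4 — true.
(c) site D: |A| = 9, |A ∩ B| = 6; needs |A ∩ B| ≥ 7 — false.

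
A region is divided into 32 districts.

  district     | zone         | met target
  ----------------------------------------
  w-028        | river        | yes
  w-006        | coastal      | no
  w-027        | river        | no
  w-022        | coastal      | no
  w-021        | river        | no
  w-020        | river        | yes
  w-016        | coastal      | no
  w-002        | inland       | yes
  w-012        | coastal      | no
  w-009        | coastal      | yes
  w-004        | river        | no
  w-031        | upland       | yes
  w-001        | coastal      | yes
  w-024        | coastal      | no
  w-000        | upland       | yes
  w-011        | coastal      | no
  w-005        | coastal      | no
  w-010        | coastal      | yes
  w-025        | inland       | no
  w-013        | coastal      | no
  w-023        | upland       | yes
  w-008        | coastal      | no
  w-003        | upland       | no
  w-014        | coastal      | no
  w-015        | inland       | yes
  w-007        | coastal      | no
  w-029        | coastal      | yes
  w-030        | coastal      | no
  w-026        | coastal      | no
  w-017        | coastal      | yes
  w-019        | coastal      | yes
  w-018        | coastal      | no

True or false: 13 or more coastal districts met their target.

False

'13 or more coastal districts met their target' holds iff |A ∩ B| ≥ 13.
|A| = 20, |A ∩ B| = 6, |A ∖ B| = 14.
|A ∩ B| = 6, so the statement is false.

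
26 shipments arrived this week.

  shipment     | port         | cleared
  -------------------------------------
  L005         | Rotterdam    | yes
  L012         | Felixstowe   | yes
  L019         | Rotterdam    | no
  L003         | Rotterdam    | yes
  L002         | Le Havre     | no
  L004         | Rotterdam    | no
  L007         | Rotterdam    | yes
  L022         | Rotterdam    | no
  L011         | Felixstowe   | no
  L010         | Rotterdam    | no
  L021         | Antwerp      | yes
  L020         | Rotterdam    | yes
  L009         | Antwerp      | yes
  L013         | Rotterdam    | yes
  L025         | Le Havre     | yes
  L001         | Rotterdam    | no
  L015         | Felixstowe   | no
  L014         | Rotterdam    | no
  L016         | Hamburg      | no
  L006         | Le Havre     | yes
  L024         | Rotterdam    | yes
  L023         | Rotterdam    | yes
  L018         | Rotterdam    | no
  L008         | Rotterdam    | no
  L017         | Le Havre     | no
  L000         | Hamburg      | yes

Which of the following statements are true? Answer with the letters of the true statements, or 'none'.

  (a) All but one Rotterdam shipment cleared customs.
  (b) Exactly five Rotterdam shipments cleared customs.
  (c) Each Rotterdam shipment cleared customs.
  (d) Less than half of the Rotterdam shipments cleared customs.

|A| = 15, |A ∩ B| = 7, |A ∖ B| = 8.
(a) |A ∖ B| = 1: fails.
(b) |A ∩ B| = 5: fails.
(c) A ⊆ B, i.e. every element of A is in B (|A ∖ B| = 0): fails.
(d) |A ∩ B| < |A ∖ B|: holds.

(d)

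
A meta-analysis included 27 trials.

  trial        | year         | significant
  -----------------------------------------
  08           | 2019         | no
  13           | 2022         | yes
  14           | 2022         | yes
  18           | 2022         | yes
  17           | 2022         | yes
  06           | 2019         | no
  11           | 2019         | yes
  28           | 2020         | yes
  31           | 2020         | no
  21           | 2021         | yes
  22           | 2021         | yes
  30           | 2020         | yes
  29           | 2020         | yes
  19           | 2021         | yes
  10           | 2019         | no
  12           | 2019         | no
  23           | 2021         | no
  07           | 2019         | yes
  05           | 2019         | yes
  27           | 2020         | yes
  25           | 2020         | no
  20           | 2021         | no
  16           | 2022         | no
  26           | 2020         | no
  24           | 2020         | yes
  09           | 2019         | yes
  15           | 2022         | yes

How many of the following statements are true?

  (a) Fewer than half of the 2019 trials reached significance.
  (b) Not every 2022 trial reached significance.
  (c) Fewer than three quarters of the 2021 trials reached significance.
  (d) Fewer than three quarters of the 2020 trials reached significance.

3

(a) 2019: |A| = 8, |A ∩ B| = 4; needs |A ∩ B| < |A ∖ B| — false.
(b) 2022: |A| = 6, |A ∩ B| = 5; needs A ⊄ B (|A ∖ B| ≥ 1) — true.
(c) 2021: |A| = 5, |A ∩ B| = 3; needs |A ∩ B| / |A| < 3/4 — true.
(d) 2020: |A| = 8, |A ∩ B| = 5; needs |A ∩ B| / |A| < 3/4 — true.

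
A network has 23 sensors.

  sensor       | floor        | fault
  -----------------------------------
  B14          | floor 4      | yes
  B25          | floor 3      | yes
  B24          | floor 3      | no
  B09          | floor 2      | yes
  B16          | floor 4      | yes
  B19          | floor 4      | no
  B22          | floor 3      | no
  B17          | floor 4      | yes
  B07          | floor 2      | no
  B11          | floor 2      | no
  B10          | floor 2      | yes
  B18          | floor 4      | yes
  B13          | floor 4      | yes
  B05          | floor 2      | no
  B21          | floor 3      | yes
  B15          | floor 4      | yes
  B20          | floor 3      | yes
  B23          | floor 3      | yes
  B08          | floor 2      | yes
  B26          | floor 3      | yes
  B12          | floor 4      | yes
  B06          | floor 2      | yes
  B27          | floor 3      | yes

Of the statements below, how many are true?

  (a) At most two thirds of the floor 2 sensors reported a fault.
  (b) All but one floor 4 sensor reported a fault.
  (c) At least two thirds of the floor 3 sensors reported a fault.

(a) floor 2: |A| = 7, |A ∩ B| = 4; needs |A ∩ B| / |A| ≤ 2/3 — true.
(b) floor 4: |A| = 8, |A ∩ B| = 7; needs |A ∖ B| = 1 — true.
(c) floor 3: |A| = 8, |A ∩ B| = 6; needs |A ∩ B| / |A| ≥ 2/3 — true.

3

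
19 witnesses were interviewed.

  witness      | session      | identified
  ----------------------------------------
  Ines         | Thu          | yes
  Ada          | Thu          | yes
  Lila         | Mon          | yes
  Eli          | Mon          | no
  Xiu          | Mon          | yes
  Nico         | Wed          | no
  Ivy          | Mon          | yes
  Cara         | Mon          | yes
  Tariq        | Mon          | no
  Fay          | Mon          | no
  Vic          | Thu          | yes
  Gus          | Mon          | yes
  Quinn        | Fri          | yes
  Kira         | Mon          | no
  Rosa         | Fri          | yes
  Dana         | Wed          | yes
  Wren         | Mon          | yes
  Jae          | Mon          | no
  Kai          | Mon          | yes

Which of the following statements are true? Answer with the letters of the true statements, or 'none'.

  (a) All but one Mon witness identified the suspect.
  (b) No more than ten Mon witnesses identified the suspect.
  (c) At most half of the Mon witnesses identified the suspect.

|A| = 12, |A ∩ B| = 7, |A ∖ B| = 5.
(a) |A ∖ B| = 1: fails.
(b) |A ∩ B| ≤ 10: holds.
(c) |A ∩ B| ≤ |A ∖ B|: fails.

(b)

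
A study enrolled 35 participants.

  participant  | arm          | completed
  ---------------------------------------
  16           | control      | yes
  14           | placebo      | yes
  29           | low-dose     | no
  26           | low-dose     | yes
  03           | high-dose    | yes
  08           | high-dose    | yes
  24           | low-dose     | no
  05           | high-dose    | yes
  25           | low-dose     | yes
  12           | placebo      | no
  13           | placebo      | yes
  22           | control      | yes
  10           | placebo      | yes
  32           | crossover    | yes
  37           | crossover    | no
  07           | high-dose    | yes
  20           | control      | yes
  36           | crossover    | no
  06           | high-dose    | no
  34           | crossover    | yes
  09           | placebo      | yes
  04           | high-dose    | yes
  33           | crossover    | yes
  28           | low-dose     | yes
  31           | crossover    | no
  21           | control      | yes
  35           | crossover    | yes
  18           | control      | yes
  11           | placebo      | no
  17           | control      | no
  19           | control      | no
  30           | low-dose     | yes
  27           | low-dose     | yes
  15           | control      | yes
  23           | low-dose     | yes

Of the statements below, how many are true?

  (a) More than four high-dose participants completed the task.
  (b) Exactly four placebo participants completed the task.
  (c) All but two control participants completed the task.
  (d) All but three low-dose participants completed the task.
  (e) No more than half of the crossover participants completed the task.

(a) high-dose: |A| = 6, |A ∩ B| = 5; needs |A ∩ B| > 4 — true.
(b) placebo: |A| = 6, |A ∩ B| = 4; needs |A ∩ B| = 4 — true.
(c) control: |A| = 8, |A ∩ B| = 6; needs |A ∖ B| = 2 — true.
(d) low-dose: |A| = 8, |A ∩ B| = 6; needs |A ∖ B| = 3 — false.
(e) crossover: |A| = 7, |A ∩ B| = 4; needs |A ∩ B| ≤ |A ∖ B| — false.

3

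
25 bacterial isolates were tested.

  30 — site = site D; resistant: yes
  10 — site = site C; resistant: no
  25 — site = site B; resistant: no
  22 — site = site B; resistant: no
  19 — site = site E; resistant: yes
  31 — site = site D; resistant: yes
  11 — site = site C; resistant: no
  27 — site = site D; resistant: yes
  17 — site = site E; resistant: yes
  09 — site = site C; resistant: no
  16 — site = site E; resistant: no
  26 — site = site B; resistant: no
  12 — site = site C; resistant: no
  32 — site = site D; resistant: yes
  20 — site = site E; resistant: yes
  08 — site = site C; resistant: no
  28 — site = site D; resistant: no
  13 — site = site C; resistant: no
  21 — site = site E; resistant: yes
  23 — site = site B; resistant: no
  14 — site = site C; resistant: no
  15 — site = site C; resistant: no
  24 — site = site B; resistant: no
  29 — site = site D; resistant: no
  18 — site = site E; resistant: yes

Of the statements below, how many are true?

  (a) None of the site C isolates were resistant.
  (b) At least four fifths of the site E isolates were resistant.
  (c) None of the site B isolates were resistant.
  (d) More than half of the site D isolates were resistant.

4

(a) site C: |A| = 8, |A ∩ B| = 0; needs A ∩ B = ∅ (|A ∩ B| = 0) — true.
(b) site E: |A| = 6, |A ∩ B| = 5; needs |A ∩ B| / |A| ≥ 4/5 — true.
(c) site B: |A| = 5, |A ∩ B| = 0; needs A ∩ B = ∅ (|A ∩ B| = 0) — true.
(d) site D: |A| = 6, |A ∩ B| = 4; needs |A ∩ B| > |A ∖ B| — true.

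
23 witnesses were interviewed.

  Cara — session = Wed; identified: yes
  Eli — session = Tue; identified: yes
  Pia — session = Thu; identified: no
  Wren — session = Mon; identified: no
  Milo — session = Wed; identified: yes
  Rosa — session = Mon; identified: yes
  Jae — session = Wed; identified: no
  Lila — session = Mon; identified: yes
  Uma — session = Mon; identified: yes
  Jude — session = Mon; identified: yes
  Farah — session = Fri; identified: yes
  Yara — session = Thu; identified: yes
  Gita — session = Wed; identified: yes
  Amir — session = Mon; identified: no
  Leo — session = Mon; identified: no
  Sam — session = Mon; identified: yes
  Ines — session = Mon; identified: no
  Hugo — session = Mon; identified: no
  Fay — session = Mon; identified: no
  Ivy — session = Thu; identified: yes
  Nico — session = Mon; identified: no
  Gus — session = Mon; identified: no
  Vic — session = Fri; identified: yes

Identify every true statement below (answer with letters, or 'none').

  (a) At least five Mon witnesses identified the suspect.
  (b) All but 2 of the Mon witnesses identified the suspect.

|A| = 13, |A ∩ B| = 5, |A ∖ B| = 8.
(a) |A ∩ B| ≥ 5: holds.
(b) |A ∖ B| = 2: fails.

(a)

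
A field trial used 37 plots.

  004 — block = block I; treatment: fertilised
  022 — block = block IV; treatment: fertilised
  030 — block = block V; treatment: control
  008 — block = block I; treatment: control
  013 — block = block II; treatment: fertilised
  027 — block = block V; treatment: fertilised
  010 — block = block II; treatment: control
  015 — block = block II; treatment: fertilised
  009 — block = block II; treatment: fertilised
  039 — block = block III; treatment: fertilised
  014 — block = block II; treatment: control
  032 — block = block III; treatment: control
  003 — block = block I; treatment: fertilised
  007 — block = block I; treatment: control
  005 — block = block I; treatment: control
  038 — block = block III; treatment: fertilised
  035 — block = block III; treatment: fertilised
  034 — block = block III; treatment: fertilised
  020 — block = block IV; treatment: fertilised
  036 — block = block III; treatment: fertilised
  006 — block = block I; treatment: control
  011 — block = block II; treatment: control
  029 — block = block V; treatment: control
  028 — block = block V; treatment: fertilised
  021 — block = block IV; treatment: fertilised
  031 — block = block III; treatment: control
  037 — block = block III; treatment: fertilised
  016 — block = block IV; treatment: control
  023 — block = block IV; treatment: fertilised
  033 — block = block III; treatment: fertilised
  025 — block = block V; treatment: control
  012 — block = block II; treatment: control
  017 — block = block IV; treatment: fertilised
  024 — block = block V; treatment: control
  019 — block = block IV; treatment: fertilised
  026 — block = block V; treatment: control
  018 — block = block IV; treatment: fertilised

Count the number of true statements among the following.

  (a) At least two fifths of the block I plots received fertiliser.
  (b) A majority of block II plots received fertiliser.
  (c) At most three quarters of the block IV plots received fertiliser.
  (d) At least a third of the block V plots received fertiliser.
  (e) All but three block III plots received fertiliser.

0

(a) block I: |A| = 6, |A ∩ B| = 2; needs |A ∩ B| / |A| ≥ 2/5 — false.
(b) block II: |A| = 7, |A ∩ B| = 3; needs |A ∩ B| > |A ∖ B| — false.
(c) block IV: |A| = 8, |A ∩ B| = 7; needs |A ∩ B| / |A| ≤ 3/4 — false.
(d) block V: |A| = 7, |A ∩ B| = 2; needs |A ∩ B| / |A| ≥ 1/3 — false.
(e) block III: |A| = 9, |A ∩ B| = 7; needs |A ∖ B| = 3 — false.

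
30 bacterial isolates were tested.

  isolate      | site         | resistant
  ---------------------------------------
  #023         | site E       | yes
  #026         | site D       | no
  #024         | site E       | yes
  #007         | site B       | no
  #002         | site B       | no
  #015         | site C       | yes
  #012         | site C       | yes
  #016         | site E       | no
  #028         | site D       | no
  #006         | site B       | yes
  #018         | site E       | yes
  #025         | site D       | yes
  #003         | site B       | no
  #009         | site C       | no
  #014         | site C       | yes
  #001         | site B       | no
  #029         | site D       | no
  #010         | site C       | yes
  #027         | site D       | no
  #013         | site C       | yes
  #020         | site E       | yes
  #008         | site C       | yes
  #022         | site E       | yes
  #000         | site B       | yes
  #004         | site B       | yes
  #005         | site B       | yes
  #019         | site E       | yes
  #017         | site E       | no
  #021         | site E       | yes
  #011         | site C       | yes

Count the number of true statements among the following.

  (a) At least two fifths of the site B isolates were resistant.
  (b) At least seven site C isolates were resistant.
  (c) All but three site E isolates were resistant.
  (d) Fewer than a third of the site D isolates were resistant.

(a) site B: |A| = 8, |A ∩ B| = 4; needs |A ∩ B| / |A| ≥ 2/5 — true.
(b) site C: |A| = 8, |A ∩ B| = 7; needs |A ∩ B| ≥ 7 — true.
(c) site E: |A| = 9, |A ∩ B| = 7; needs |A ∖ B| = 3 — false.
(d) site D: |A| = 5, |A ∩ B| = 1; needs |A ∩ B| / |A| < 1/3 — true.

3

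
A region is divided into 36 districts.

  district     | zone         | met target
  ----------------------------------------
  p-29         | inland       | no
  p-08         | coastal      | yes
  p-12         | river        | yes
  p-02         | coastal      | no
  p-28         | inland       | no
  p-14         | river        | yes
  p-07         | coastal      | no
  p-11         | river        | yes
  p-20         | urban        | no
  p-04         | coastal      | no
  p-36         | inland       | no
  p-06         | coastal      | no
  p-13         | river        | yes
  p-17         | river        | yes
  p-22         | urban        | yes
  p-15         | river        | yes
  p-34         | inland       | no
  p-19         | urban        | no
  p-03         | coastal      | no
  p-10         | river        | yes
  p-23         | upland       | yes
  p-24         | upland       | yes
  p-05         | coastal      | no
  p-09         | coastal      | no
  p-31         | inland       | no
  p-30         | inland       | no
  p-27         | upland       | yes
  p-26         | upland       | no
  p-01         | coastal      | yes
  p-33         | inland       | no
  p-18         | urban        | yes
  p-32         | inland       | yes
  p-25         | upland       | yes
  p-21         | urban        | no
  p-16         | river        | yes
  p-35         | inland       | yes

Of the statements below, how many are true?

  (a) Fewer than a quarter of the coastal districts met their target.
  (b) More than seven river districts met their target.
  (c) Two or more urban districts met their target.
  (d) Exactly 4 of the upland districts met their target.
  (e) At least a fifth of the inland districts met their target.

(a) coastal: |A| = 9, |A ∩ B| = 2; needs |A ∩ B| / |A| < 1/4 — true.
(b) river: |A| = 8, |A ∩ B| = 8; needs |A ∩ B| > 7 — true.
(c) urban: |A| = 5, |A ∩ B| = 2; needs |A ∩ B| ≥ 2 — true.
(d) upland: |A| = 5, |A ∩ B| = 4; needs |A ∩ B| = 4 — true.
(e) inland: |A| = 9, |A ∩ B| = 2; needs |A ∩ B| / |A| ≥ 1/5 — true.

5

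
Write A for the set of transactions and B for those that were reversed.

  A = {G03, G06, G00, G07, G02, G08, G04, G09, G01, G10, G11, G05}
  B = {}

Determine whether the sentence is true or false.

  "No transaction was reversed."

True

The determiner here denotes the relation: A ∩ B = ∅ (|A ∩ B| = 0).
A (the restrictor) = {G03, G06, G00, G07, G02, G08, G04, G09, G01, G10, G11, G05}, |A| = 12.
A ∩ B = {}, so |A ∩ B| = 0.
So the statement is true.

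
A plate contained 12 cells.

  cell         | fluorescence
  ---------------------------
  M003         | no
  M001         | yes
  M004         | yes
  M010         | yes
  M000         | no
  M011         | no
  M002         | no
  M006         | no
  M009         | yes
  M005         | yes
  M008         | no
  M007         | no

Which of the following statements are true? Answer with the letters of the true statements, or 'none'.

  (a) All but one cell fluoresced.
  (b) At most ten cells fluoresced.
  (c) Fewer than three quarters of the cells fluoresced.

|A| = 12, |A ∩ B| = 5, |A ∖ B| = 7.
(a) |A ∖ B| = 1: fails.
(b) |A ∩ B| ≤ 10: holds.
(c) |A ∩ B| / |A| < 3/4: holds.

(b), (c)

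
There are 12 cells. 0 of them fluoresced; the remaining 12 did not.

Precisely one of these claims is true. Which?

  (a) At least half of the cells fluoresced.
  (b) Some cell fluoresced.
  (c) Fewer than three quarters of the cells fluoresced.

(c)

|A| = 12, |A ∩ B| = 0, |A ∖ B| = 12.
(a) requires |A ∩ B| ≥ |A ∖ B|: false.
(b) requires A ∩ B ≠ ∅ (|A ∩ B| ≥ 1): false.
(c) requires |A ∩ B| / |A| < 3/4: true.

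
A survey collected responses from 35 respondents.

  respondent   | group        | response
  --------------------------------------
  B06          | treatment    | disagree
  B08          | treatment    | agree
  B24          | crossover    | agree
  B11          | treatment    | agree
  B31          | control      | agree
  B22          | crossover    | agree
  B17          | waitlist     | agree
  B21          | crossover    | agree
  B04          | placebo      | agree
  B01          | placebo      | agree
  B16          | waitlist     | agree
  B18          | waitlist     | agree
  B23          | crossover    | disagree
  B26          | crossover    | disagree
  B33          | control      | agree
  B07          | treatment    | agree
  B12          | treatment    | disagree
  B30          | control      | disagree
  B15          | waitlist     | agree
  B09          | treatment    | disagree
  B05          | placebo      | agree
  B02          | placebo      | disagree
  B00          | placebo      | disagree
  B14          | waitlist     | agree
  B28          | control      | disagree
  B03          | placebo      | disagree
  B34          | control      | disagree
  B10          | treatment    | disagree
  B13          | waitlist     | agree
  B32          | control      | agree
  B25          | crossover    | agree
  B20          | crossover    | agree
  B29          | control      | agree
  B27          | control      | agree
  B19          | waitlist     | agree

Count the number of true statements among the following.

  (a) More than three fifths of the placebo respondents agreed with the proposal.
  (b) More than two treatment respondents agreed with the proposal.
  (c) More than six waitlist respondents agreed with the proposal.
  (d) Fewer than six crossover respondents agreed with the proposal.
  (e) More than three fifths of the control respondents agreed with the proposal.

4

(a) placebo: |A| = 6, |A ∩ B| = 3; needs |A ∩ B| / |A| > 3/5 — false.
(b) treatment: |A| = 7, |A ∩ B| = 3; needs |A ∩ B| > 2 — true.
(c) waitlist: |A| = 7, |A ∩ B| = 7; needs |A ∩ B| > 6 — true.
(d) crossover: |A| = 7, |A ∩ B| = 5; needs |A ∩ B| < 6 — true.
(e) control: |A| = 8, |A ∩ B| = 5; needs |A ∩ B| / |A| > 3/5 — true.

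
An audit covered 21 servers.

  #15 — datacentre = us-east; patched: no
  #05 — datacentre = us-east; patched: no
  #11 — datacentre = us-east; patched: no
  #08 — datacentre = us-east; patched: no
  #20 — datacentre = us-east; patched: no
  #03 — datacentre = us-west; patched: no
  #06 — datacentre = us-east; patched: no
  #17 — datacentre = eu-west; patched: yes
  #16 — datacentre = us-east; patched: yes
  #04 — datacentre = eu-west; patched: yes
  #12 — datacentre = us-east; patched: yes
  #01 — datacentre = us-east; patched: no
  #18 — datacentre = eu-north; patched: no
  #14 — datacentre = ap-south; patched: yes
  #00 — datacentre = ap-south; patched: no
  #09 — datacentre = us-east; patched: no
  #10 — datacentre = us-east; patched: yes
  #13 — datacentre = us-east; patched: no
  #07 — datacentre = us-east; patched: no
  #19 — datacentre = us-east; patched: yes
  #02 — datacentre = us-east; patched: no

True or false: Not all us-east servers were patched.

The determiner here denotes the relation: A ⊄ B (|A ∖ B| ≥ 1).
|A| = 15, |A ∩ B| = 4, |A ∖ B| = 11.
So the statement is true.

True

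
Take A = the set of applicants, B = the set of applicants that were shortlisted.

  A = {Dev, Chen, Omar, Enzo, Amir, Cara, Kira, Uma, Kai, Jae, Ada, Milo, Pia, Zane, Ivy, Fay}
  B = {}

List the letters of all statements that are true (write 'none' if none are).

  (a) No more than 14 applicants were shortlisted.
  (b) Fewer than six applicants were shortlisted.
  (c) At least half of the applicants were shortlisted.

(a), (b)

|A| = 16, |A ∩ B| = 0, |A ∖ B| = 16.
(a) |A ∩ B| ≤ 14: holds.
(b) |A ∩ B| < 6: holds.
(c) |A ∩ B| ≥ |A ∖ B|: fails.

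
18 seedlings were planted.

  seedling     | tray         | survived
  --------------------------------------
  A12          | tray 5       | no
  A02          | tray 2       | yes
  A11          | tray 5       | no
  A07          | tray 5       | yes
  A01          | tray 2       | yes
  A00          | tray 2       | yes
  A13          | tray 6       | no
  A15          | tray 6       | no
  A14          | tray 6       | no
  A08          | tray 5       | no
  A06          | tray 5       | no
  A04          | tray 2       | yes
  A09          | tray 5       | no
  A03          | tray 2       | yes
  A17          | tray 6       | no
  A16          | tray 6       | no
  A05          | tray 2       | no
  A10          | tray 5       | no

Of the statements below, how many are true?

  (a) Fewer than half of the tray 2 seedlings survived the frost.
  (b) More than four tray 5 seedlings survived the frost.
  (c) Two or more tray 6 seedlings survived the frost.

0

(a) tray 2: |A| = 6, |A ∩ B| = 5; needs |A ∩ B| < |A ∖ B| — false.
(b) tray 5: |A| = 7, |A ∩ B| = 1; needs |A ∩ B| > 4 — false.
(c) tray 6: |A| = 5, |A ∩ B| = 0; needs |A ∩ B| ≥ 2 — false.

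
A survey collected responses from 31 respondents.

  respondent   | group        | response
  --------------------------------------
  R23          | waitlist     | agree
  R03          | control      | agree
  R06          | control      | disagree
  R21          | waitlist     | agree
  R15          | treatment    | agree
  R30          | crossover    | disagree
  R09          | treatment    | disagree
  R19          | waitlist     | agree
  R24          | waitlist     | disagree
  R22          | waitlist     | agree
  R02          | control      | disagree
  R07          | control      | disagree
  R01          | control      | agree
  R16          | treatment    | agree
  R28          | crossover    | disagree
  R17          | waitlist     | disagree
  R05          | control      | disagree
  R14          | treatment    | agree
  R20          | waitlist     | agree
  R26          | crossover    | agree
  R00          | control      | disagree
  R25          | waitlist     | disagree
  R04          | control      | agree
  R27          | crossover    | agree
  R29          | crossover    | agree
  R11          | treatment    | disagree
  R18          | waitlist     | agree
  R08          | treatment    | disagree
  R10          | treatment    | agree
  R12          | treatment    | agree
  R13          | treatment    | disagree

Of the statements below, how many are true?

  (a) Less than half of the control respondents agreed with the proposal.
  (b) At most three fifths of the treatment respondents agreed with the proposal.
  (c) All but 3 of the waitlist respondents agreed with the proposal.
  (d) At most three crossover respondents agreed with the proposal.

4

(a) control: |A| = 8, |A ∩ B| = 3; needs |A ∩ B| < |A ∖ B| — true.
(b) treatment: |A| = 9, |A ∩ B| = 5; needs |A ∩ B| / |A| ≤ 3/5 — true.
(c) waitlist: |A| = 9, |A ∩ B| = 6; needs |A ∖ B| = 3 — true.
(d) crossover: |A| = 5, |A ∩ B| = 3; needs |A ∩ B| ≤ 3 — true.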